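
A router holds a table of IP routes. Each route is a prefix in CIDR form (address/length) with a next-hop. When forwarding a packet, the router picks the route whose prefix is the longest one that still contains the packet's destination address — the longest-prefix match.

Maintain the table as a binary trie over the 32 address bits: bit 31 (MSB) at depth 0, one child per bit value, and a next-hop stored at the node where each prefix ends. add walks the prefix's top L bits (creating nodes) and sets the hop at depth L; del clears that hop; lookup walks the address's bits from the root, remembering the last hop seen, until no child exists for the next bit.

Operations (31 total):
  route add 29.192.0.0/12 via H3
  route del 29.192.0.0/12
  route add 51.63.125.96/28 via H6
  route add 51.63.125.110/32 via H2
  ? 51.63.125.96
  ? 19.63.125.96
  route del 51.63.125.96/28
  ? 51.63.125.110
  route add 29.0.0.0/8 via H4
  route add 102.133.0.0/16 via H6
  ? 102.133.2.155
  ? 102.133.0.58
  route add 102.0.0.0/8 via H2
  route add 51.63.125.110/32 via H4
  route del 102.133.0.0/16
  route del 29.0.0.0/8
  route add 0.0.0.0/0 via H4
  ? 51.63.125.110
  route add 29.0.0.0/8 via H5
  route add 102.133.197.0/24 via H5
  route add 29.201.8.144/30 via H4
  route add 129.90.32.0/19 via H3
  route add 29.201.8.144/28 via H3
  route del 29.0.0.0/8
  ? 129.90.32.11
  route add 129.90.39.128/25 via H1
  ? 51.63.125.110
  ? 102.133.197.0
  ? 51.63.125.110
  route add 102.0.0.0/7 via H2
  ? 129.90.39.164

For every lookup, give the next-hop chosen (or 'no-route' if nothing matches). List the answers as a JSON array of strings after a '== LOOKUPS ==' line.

Process each operation:
  add 29.192.0.0/12 -> H3 at depth 12
  del 29.192.0.0/12 (clear depth 12)
  add 51.63.125.96/28 -> H6 at depth 28
  add 51.63.125.110/32 -> H2 at depth 32
  ? 51.63.125.96  path d0:-→d1:-→d2:-→d3:-→d4:-→d5:-→d6:-→d7:-→d8:-→d9:-→d10:-→d11:-→d12:-→d13:-→d14:-→d15:-→d16:-→d17:-→d18:-→d19:-→d20:-→d21:-→d22:-→d23:-→d24:-→d25:-→d26:-→d27:-→d28:H6  best=H6
  ? 19.63.125.96  path d0:-→d1:-→d2:-→d3:-→d4:-  best=no-route
  del 51.63.125.96/28 (clear depth 28)
  ? 51.63.125.110  path d0:-→d1:-→d2:-→d3:-→d4:-→d5:-→d6:-→d7:-→d8:-→d9:-→d10:-→d11:-→d12:-→d13:-→d14:-→d15:-→d16:-→d17:-→d18:-→d19:-→d20:-→d21:-→d22:-→d23:-→d24:-→d25:-→d26:-→d27:-→d28:-→d29:-→d30:-→d31:-→d32:H2  best=H2
  add 29.0.0.0/8 -> H4 at depth 8
  add 102.133.0.0/16 -> H6 at depth 16
  ? 102.133.2.155  path d0:-→d1:-→d2:-→d3:-→d4:-→d5:-→d6:-→d7:-→d8:-→d9:-→d10:-→d11:-→d12:-→d13:-→d14:-→d15:-→d16:H6  best=H6
  ? 102.133.0.58  path d0:-→d1:-→d2:-→d3:-→d4:-→d5:-→d6:-→d7:-→d8:-→d9:-→d10:-→d11:-→d12:-→d13:-→d14:-→d15:-→d16:H6  best=H6
  add 102.0.0.0/8 -> H2 at depth 8
  add 51.63.125.110/32 -> H4 at depth 32
  del 102.133.0.0/16 (clear depth 16)
  del 29.0.0.0/8 (clear depth 8)
  add 0.0.0.0/0 -> H4 at depth 0
  ? 51.63.125.110  path d0:H4→d1:-→d2:-→d3:-→d4:-→d5:-→d6:-→d7:-→d8:-→d9:-→d10:-→d11:-→d12:-→d13:-→d14:-→d15:-→d16:-→d17:-→d18:-→d19:-→d20:-→d21:-→d22:-→d23:-→d24:-→d25:-→d26:-→d27:-→d28:-→d29:-→d30:-→d31:-→d32:H4  best=H4
  add 29.0.0.0/8 -> H5 at depth 8
  add 102.133.197.0/24 -> H5 at depth 24
  add 29.201.8.144/30 -> H4 at depth 30
  add 129.90.32.0/19 -> H3 at depth 19
  add 29.201.8.144/28 -> H3 at depth 28
  del 29.0.0.0/8 (clear depth 8)
  ? 129.90.32.11  path d0:H4→d1:-→d2:-→d3:-→d4:-→d5:-→d6:-→d7:-→d8:-→d9:-→d10:-→d11:-→d12:-→d13:-→d14:-→d15:-→d16:-→d17:-→d18:-→d19:H3  best=H3
  add 129.90.39.128/25 -> H1 at depth 25
  ? 51.63.125.110  path d0:H4→d1:-→d2:-→d3:-→d4:-→d5:-→d6:-→d7:-→d8:-→d9:-→d10:-→d11:-→d12:-→d13:-→d14:-→d15:-→d16:-→d17:-→d18:-→d19:-→d20:-→d21:-→d22:-→d23:-→d24:-→d25:-→d26:-→d27:-→d28:-→d29:-→d30:-→d31:-→d32:H4  best=H4
  ? 102.133.197.0  path d0:H4→d1:-→d2:-→d3:-→d4:-→d5:-→d6:-→d7:-→d8:H2→d9:-→d10:-→d11:-→d12:-→d13:-→d14:-→d15:-→d16:-→d17:-→d18:-→d19:-→d20:-→d21:-→d22:-→d23:-→d24:H5  best=H5
  ? 51.63.125.110  path d0:H4→d1:-→d2:-→d3:-→d4:-→d5:-→d6:-→d7:-→d8:-→d9:-→d10:-→d11:-→d12:-→d13:-→d14:-→d15:-→d16:-→d17:-→d18:-→d19:-→d20:-→d21:-→d22:-→d23:-→d24:-→d25:-→d26:-→d27:-→d28:-→d29:-→d30:-→d31:-→d32:H4  best=H4
  add 102.0.0.0/7 -> H2 at depth 7
  ? 129.90.39.164  path d0:H4→d1:-→d2:-→d3:-→d4:-→d5:-→d6:-→d7:-→d8:-→d9:-→d10:-→d11:-→d12:-→d13:-→d14:-→d15:-→d16:-→d17:-→d18:-→d19:H3→d20:-→d21:-→d22:-→d23:-→d24:-→d25:H1  best=H1

== LOOKUPS ==
["H6","no-route","H2","H6","H6","H4","H3","H4","H5","H4","H1"]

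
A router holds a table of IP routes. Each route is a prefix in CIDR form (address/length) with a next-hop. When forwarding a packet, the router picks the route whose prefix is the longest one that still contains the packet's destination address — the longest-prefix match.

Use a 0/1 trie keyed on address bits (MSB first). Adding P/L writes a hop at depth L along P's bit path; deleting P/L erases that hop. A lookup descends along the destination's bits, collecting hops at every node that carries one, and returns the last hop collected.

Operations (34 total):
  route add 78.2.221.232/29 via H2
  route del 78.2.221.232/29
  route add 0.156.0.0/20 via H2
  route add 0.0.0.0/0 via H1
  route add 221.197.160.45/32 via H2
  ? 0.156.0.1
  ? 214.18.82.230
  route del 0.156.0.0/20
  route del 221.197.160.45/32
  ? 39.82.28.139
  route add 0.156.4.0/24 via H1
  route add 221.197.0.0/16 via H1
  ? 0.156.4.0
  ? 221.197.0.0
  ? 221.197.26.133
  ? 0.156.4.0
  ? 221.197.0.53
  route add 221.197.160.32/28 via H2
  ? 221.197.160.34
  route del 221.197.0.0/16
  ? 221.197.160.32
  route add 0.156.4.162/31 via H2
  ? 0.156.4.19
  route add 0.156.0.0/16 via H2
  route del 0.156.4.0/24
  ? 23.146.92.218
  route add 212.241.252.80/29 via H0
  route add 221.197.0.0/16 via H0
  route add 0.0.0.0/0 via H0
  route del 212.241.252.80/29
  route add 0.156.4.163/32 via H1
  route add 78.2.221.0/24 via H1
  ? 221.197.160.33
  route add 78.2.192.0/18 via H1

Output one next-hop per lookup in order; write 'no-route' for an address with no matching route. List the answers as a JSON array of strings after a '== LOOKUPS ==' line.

Trace:
  add 78.2.221.232/29 -> H2 at depth 29
  del 78.2.221.232/29 (clear depth 29)
  add 0.156.0.0/20 -> H2 at depth 20
  add 0.0.0.0/0 -> H1 at depth 0
  add 221.197.160.45/32 -> H2 at depth 32
  ? 0.156.0.1  path d0:H1→d1:-→d2:-→d3:-→d4:-→d5:-→d6:-→d7:-→d8:-→d9:-→d10:-→d11:-→d12:-→d13:-→d14:-→d15:-→d16:-→d17:-→d18:-→d19:-→d20:H2  best=H2
  ? 214.18.82.230  path d0:H1→d1:-→d2:-→d3:-→d4:-  best=H1
  del 0.156.0.0/20 (clear depth 20)
  del 221.197.160.45/32 (clear depth 32)
  ? 39.82.28.139  path d0:H1→d1:-→d2:-  best=H1
  add 0.156.4.0/24 -> H1 at depth 24
  add 221.197.0.0/16 -> H1 at depth 16
  ? 0.156.4.0  path d0:H1→d1:-→d2:-→d3:-→d4:-→d5:-→d6:-→d7:-→d8:-→d9:-→d10:-→d11:-→d12:-→d13:-→d14:-→d15:-→d16:-→d17:-→d18:-→d19:-→d20:-→d21:-→d22:-→d23:-→d24:H1  best=H1
  ? 221.197.0.0  path d0:H1→d1:-→d2:-→d3:-→d4:-→d5:-→d6:-→d7:-→d8:-→d9:-→d10:-→d11:-→d12:-→d13:-→d14:-→d15:-→d16:H1  best=H1
  ? 221.197.26.133  path d0:H1→d1:-→d2:-→d3:-→d4:-→d5:-→d6:-→d7:-→d8:-→d9:-→d10:-→d11:-→d12:-→d13:-→d14:-→d15:-→d16:H1  best=H1
  ? 0.156.4.0  path d0:H1→d1:-→d2:-→d3:-→d4:-→d5:-→d6:-→d7:-→d8:-→d9:-→d10:-→d11:-→d12:-→d13:-→d14:-→d15:-→d16:-→d17:-→d18:-→d19:-→d20:-→d21:-→d22:-→d23:-→d24:H1  best=H1
  ? 221.197.0.53  path d0:H1→d1:-→d2:-→d3:-→d4:-→d5:-→d6:-→d7:-→d8:-→d9:-→d10:-→d11:-→d12:-→d13:-→d14:-→d15:-→d16:H1  best=H1
  add 221.197.160.32/28 -> H2 at depth 28
  ? 221.197.160.34  path d0:H1→d1:-→d2:-→d3:-→d4:-→d5:-→d6:-→d7:-→d8:-→d9:-→d10:-→d11:-→d12:-→d13:-→d14:-→d15:-→d16:H1→d17:-→d18:-→d19:-→d20:-→d21:-→d22:-→d23:-→d24:-→d25:-→d26:-→d27:-→d28:H2  best=H2
  del 221.197.0.0/16 (clear depth 16)
  ? 221.197.160.32  path d0:H1→d1:-→d2:-→d3:-→d4:-→d5:-→d6:-→d7:-→d8:-→d9:-→d10:-→d11:-→d12:-→d13:-→d14:-→d15:-→d16:-→d17:-→d18:-→d19:-→d20:-→d21:-→d22:-→d23:-→d24:-→d25:-→d26:-→d27:-→d28:H2  best=H2
  add 0.156.4.162/31 -> H2 at depth 31
  ? 0.156.4.19  path d0:H1→d1:-→d2:-→d3:-→d4:-→d5:-→d6:-→d7:-→d8:-→d9:-→d10:-→d11:-→d12:-→d13:-→d14:-→d15:-→d16:-→d17:-→d18:-→d19:-→d20:-→d21:-→d22:-→d23:-→d24:H1  best=H1
  add 0.156.0.0/16 -> H2 at depth 16
  del 0.156.4.0/24 (clear depth 24)
  ? 23.146.92.218  path d0:H1→d1:-→d2:-→d3:-  best=H1
  add 212.241.252.80/29 -> H0 at depth 29
  add 221.197.0.0/16 -> H0 at depth 16
  add 0.0.0.0/0 -> H0 at depth 0
  del 212.241.252.80/29 (clear depth 29)
  add 0.156.4.163/32 -> H1 at depth 32
  add 78.2.221.0/24 -> H1 at depth 24
  ? 221.197.160.33  path d0:H0→d1:-→d2:-→d3:-→d4:-→d5:-→d6:-→d7:-→d8:-→d9:-→d10:-→d11:-→d12:-→d13:-→d14:-→d15:-→d16:H0→d17:-→d18:-→d19:-→d20:-→d21:-→d22:-→d23:-→d24:-→d25:-→d26:-→d27:-→d28:H2  best=H2
  add 78.2.192.0/18 -> H1 at depth 18

== LOOKUPS ==
["H2","H1","H1","H1","H1","H1","H1","H1","H2","H2","H1","H1","H2"]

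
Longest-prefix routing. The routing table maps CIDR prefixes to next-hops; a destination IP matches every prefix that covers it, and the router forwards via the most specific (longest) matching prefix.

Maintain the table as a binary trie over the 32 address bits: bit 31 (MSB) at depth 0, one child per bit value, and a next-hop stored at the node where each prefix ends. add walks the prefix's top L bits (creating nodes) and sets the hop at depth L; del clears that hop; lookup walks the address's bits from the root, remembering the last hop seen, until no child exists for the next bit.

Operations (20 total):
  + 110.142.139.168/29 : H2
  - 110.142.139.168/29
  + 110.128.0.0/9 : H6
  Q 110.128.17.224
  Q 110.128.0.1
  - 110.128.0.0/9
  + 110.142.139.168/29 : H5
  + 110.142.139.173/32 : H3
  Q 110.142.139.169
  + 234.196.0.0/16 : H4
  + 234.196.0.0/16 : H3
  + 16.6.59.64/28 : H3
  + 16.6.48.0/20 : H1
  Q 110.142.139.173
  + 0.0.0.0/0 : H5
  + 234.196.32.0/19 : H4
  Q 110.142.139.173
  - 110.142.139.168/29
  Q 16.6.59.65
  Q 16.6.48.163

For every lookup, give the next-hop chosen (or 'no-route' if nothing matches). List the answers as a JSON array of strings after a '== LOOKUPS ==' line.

Apply in order:
  add 110.142.139.168/29 -> H2 at depth 29
  - 110.142.139.168/29 clear@29
  add 110.128.0.0/9 -> H6 at depth 9
  ? 110.128.17.224  path d0:-→d1:-→d2:-→d3:-→d4:-→d5:-→d6:-→d7:-→d8:-→d9:H6→d10:-→d11:-→d12:-  best=H6
  ? 110.128.0.1  path d0:-→d1:-→d2:-→d3:-→d4:-→d5:-→d6:-→d7:-→d8:-→d9:H6→d10:-→d11:-→d12:-  best=H6
  - 110.128.0.0/9 clear@9
  add 110.142.139.168/29 -> H5 at depth 29
  add 110.142.139.173/32 -> H3 at depth 32
  ? 110.142.139.169  path d0:-→d1:-→d2:-→d3:-→d4:-→d5:-→d6:-→d7:-→d8:-→d9:-→d10:-→d11:-→d12:-→d13:-→d14:-→d15:-→d16:-→d17:-→d18:-→d19:-→d20:-→d21:-→d22:-→d23:-→d24:-→d25:-→d26:-→d27:-→d28:-→d29:H5  best=H5
  add 234.196.0.0/16 -> H4 at depth 16
  add 234.196.0.0/16 -> H3 at depth 16
  add 16.6.59.64/28 -> H3 at depth 28
  add 16.6.48.0/20 -> H1 at depth 20
  ? 110.142.139.173  path d0:-→d1:-→d2:-→d3:-→d4:-→d5:-→d6:-→d7:-→d8:-→d9:-→d10:-→d11:-→d12:-→d13:-→d14:-→d15:-→d16:-→d17:-→d18:-→d19:-→d20:-→d21:-→d22:-→d23:-→d24:-→d25:-→d26:-→d27:-→d28:-→d29:H5→d30:-→d31:-→d32:H3  best=H3
  add 0.0.0.0/0 -> H5 at depth 0
  add 234.196.32.0/19 -> H4 at depth 19
  ? 110.142.139.173  path d0:H5→d1:-→d2:-→d3:-→d4:-→d5:-→d6:-→d7:-→d8:-→d9:-→d10:-→d11:-→d12:-→d13:-→d14:-→d15:-→d16:-→d17:-→d18:-→d19:-→d20:-→d21:-→d22:-→d23:-→d24:-→d25:-→d26:-→d27:-→d28:-→d29:H5→d30:-→d31:-→d32:H3  best=H3
  - 110.142.139.168/29 clear@29
  ? 16.6.59.65  path d0:H5→d1:-→d2:-→d3:-→d4:-→d5:-→d6:-→d7:-→d8:-→d9:-→d10:-→d11:-→d12:-→d13:-→d14:-→d15:-→d16:-→d17:-→d18:-→d19:-→d20:H1→d21:-→d22:-→d23:-→d24:-→d25:-→d26:-→d27:-→d28:H3  best=H3
  ? 16.6.48.163  path d0:H5→d1:-→d2:-→d3:-→d4:-→d5:-→d6:-→d7:-→d8:-→d9:-→d10:-→d11:-→d12:-→d13:-→d14:-→d15:-→d16:-→d17:-→d18:-→d19:-→d20:H1  best=H1

== LOOKUPS ==
["H6","H6","H5","H3","H3","H3","H1"]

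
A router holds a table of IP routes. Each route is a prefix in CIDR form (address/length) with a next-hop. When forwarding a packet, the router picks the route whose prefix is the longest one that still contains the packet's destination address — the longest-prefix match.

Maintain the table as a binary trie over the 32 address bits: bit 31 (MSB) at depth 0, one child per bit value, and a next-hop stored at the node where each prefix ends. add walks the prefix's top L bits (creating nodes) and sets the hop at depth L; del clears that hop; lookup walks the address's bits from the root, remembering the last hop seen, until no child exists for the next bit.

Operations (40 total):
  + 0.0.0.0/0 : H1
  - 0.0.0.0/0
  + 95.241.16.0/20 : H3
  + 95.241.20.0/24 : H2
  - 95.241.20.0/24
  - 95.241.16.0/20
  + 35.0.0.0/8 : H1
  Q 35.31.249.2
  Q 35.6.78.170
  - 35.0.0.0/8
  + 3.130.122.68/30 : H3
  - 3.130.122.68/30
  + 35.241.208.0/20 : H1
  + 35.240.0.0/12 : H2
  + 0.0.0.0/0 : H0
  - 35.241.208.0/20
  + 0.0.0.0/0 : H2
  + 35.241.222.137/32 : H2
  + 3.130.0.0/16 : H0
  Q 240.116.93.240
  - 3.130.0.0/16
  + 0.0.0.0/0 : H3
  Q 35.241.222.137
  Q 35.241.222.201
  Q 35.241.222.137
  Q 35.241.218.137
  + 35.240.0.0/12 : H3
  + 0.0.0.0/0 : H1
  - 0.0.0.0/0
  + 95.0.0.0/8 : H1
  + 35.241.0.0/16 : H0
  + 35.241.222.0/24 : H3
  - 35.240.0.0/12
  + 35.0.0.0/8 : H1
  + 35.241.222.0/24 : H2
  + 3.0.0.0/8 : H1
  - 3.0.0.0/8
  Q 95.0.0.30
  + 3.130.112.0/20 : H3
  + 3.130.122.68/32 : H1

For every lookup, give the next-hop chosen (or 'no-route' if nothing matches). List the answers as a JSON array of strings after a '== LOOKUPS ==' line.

Trace:
  add 0.0.0.0/0 -> H1 at depth 0
  del 0.0.0.0/0 (clear depth 0)
  add 95.241.16.0/20 -> H3 at depth 20
  add 95.241.20.0/24 -> H2 at depth 24
  del 95.241.20.0/24 (clear depth 24)
  del 95.241.16.0/20 (clear depth 20)
  add 35.0.0.0/8 -> H1 at depth 8
  Q 35.31.249.2: descend 00100011 ; hops seen [H1] ; pick H1
  Q 35.6.78.170: descend 00100011 ; hops seen [H1] ; pick H1
  del 35.0.0.0/8 (clear depth 8)
  add 3.130.122.68/30 -> H3 at depth 30
  del 3.130.122.68/30 (clear depth 30)
  add 35.241.208.0/20 -> H1 at depth 20
  add 35.240.0.0/12 -> H2 at depth 12
  add 0.0.0.0/0 -> H0 at depth 0
  del 35.241.208.0/20 (clear depth 20)
  add 0.0.0.0/0 -> H2 at depth 0
  add 35.241.222.137/32 -> H2 at depth 32
  add 3.130.0.0/16 -> H0 at depth 16
  Q 240.116.93.240: descend ε ; hops seen [H2] ; pick H2
  del 3.130.0.0/16 (clear depth 16)
  add 0.0.0.0/0 -> H3 at depth 0
  Q 35.241.222.137: descend 00100011111100011101111010001001 ; hops seen [H3,H2,H2] ; pick H2
  Q 35.241.222.201: descend 0010001111110001110111101 ; hops seen [H3,H2] ; pick H2
  Q 35.241.222.137: descend 00100011111100011101111010001001 ; hops seen [H3,H2,H2] ; pick H2
  Q 35.241.218.137: descend 001000111111000111011 ; hops seen [H3,H2] ; pick H2
  add 35.240.0.0/12 -> H3 at depth 12
  add 0.0.0.0/0 -> H1 at depth 0
  del 0.0.0.0/0 (clear depth 0)
  add 95.0.0.0/8 -> H1 at depth 8
  add 35.241.0.0/16 -> H0 at depth 16
  add 35.241.222.0/24 -> H3 at depth 24
  del 35.240.0.0/12 (clear depth 12)
  add 35.0.0.0/8 -> H1 at depth 8
  add 35.241.222.0/24 -> H2 at depth 24
  add 3.0.0.0/8 -> H1 at depth 8
  del 3.0.0.0/8 (clear depth 8)
  Q 95.0.0.30: descend 01011111 ; hops seen [H1] ; pick H1
  add 3.130.112.0/20 -> H3 at depth 20
  add 3.130.122.68/32 -> H1 at depth 32

== LOOKUPS ==
["H1","H1","H2","H2","H2","H2","H2","H1"]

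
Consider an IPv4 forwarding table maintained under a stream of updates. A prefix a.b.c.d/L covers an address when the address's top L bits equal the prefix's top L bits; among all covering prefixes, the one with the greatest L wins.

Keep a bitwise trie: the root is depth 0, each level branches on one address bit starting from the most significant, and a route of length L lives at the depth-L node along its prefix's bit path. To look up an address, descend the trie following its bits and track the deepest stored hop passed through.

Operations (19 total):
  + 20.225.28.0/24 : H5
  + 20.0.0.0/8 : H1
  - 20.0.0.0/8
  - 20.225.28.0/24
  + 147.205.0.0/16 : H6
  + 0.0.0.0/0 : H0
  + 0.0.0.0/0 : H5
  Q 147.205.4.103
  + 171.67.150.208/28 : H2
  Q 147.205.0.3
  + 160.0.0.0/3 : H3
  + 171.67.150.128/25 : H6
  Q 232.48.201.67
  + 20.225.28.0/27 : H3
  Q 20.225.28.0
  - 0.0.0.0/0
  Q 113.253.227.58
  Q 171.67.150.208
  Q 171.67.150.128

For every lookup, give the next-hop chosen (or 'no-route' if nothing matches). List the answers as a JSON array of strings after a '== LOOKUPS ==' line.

Apply in order:
  add 20.225.28.0/24 -> H5 at depth 24
  add 20.0.0.0/8 -> H1 at depth 8
  del 20.0.0.0/8 (clear depth 8)
  del 20.225.28.0/24 (clear depth 24)
  add 147.205.0.0/16 -> H6 at depth 16
  add 0.0.0.0/0 -> H0 at depth 0
  add 0.0.0.0/0 -> H5 at depth 0
  lookup 147.205.4.103: bits 1001001111001101 walk d0:H5→d1:-→d2:-→d3:-→d4:-→d5:-→d6:-→d7:-→d8:-→d9:-→d10:-→d11:-→d12:-→d13:-→d14:-→d15:-→d16:H6 -> H6
  add 171.67.150.208/28 -> H2 at depth 28
  lookup 147.205.0.3: bits 1001001111001101 walk d0:H5→d1:-→d2:-→d3:-→d4:-→d5:-→d6:-→d7:-→d8:-→d9:-→d10:-→d11:-→d12:-→d13:-→d14:-→d15:-→d16:H6 -> H6
  add 160.0.0.0/3 -> H3 at depth 3
  add 171.67.150.128/25 -> H6 at depth 25
  lookup 232.48.201.67: bits 1 walk d0:H5→d1:- -> H5
  add 20.225.28.0/27 -> H3 at depth 27
  lookup 20.225.28.0: bits 000101001110000100011100000 walk d0:H5→d1:-→d2:-→d3:-→d4:-→d5:-→d6:-→d7:-→d8:-→d9:-→d10:-→d11:-→d12:-→d13:-→d14:-→d15:-→d16:-→d17:-→d18:-→d19:-→d20:-→d21:-→d22:-→d23:-→d24:-→d25:-→d26:-→d27:H3 -> H3
  del 0.0.0.0/0 (clear depth 0)
  lookup 113.253.227.58: bits 0 walk d0:-→d1:- -> no-route
  lookup 171.67.150.208: bits 1010101101000011100101101101 walk d0:-→d1:-→d2:-→d3:H3→d4:-→d5:-→d6:-→d7:-→d8:-→d9:-→d10:-→d11:-→d12:-→d13:-→d14:-→d15:-→d16:-→d17:-→d18:-→d19:-→d20:-→d21:-→d22:-→d23:-→d24:-→d25:H6→d26:-→d27:-→d28:H2 -> H2
  lookup 171.67.150.128: bits 1010101101000011100101101 walk d0:-→d1:-→d2:-→d3:H3→d4:-→d5:-→d6:-→d7:-→d8:-→d9:-→d10:-→d11:-→d12:-→d13:-→d14:-→d15:-→d16:-→d17:-→d18:-→d19:-→d20:-→d21:-→d22:-→d23:-→d24:-→d25:H6 -> H6

== LOOKUPS ==
["H6","H6","H5","H3","no-route","H2","H6"]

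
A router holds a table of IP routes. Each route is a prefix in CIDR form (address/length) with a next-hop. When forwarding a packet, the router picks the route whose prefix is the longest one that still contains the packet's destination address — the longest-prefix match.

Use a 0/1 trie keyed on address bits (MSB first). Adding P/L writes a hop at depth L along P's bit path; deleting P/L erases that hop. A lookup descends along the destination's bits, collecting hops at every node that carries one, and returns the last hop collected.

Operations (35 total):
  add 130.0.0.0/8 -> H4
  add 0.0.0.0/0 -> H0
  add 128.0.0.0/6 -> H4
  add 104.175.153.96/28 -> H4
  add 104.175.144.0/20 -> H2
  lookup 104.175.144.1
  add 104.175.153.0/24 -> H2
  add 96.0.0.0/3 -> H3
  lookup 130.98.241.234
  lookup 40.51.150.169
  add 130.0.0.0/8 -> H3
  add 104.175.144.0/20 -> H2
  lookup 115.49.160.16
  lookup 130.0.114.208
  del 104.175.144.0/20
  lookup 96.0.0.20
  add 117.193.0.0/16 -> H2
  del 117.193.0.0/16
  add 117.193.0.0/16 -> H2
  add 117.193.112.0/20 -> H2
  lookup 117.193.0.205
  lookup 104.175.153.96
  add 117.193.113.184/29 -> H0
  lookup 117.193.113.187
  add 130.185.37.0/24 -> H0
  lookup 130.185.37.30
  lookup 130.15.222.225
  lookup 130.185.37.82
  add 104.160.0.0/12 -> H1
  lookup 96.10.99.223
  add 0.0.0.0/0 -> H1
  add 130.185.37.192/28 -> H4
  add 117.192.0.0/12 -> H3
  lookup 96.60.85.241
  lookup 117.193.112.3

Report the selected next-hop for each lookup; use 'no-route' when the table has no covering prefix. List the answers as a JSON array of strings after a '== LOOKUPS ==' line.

Trace:
  + 130.0.0.0/8 (H4) depth=8
  + 0.0.0.0/0 (H0) depth=0
  + 128.0.0.0/6 (H4) depth=6
  + 104.175.153.96/28 (H4) depth=28
  + 104.175.144.0/20 (H2) depth=20
  lookup 104.175.144.1: bits 01101000101011111001 walk d0:H0→d1:-→d2:-→d3:-→d4:-→d5:-→d6:-→d7:-→d8:-→d9:-→d10:-→d11:-→d12:-→d13:-→d14:-→d15:-→d16:-→d17:-→d18:-→d19:-→d20:H2 -> H2
  + 104.175.153.0/24 (H2) depth=24
  + 96.0.0.0/3 (H3) depth=3
  lookup 130.98.241.234: bits 10000010 walk d0:H0→d1:-→d2:-→d3:-→d4:-→d5:-→d6:H4→d7:-→d8:H4 -> H4
  lookup 40.51.150.169: bits 0 walk d0:H0→d1:- -> H0
  + 130.0.0.0/8 (H3) depth=8
  + 104.175.144.0/20 (H2) depth=20
  lookup 115.49.160.16: bits 011 walk d0:H0→d1:-→d2:-→d3:H3 -> H3
  lookup 130.0.114.208: bits 10000010 walk d0:H0→d1:-→d2:-→d3:-→d4:-→d5:-→d6:H4→d7:-→d8:H3 -> H3
  del 104.175.144.0/20 (clear depth 20)
  lookup 96.0.0.20: bits 0110 walk d0:H0→d1:-→d2:-→d3:H3→d4:- -> H3
  + 117.193.0.0/16 (H2) depth=16
  del 117.193.0.0/16 (clear depth 16)
  + 117.193.0.0/16 (H2) depth=16
  + 117.193.112.0/20 (H2) depth=20
  lookup 117.193.0.205: bits 01110101110000010 walk d0:H0→d1:-→d2:-→d3:H3→d4:-→d5:-→d6:-→d7:-→d8:-→d9:-→d10:-→d11:-→d12:-→d13:-→d14:-→d15:-→d16:H2→d17:- -> H2
  lookup 104.175.153.96: bits 0110100010101111100110010110 walk d0:H0→d1:-→d2:-→d3:H3→d4:-→d5:-→d6:-→d7:-→d8:-→d9:-→d10:-→d11:-→d12:-→d13:-→d14:-→d15:-→d16:-→d17:-→d18:-→d19:-→d20:-→d21:-→d22:-→d23:-→d24:H2→d25:-→d26:-→d27:-→d28:H4 -> H4
  + 117.193.113.184/29 (H0) depth=29
  lookup 117.193.113.187: bits 01110101110000010111000110111 walk d0:H0→d1:-→d2:-→d3:H3→d4:-→d5:-→d6:-→d7:-→d8:-→d9:-→d10:-→d11:-→d12:-→d13:-→d14:-→d15:-→d16:H2→d17:-→d18:-→d19:-→d20:H2→d21:-→d22:-→d23:-→d24:-→d25:-→d26:-→d27:-→d28:-→d29:H0 -> H0
  + 130.185.37.0/24 (H0) depth=24
  lookup 130.185.37.30: bits 100000101011100100100101 walk d0:H0→d1:-→d2:-→d3:-→d4:-→d5:-→d6:H4→d7:-→d8:H3→d9:-→d10:-→d11:-→d12:-→d13:-→d14:-→d15:-→d16:-→d17:-→d18:-→d19:-→d20:-→d21:-→d22:-→d23:-→d24:H0 -> H0
  lookup 130.15.222.225: bits 10000010 walk d0:H0→d1:-→d2:-→d3:-→d4:-→d5:-→d6:H4→d7:-→d8:H3 -> H3
  lookup 130.185.37.82: bits 100000101011100100100101 walk d0:H0→d1:-→d2:-→d3:-→d4:-→d5:-→d6:H4→d7:-→d8:H3→d9:-→d10:-→d11:-→d12:-→d13:-→d14:-→d15:-→d16:-→d17:-→d18:-→d19:-→d20:-→d21:-→d22:-→d23:-→d24:H0 -> H0
  + 104.160.0.0/12 (H1) depth=12
  lookup 96.10.99.223: bits 0110 walk d0:H0→d1:-→d2:-→d3:H3→d4:- -> H3
  + 0.0.0.0/0 (H1) depth=0
  + 130.185.37.192/28 (H4) depth=28
  + 117.192.0.0/12 (H3) depth=12
  lookup 96.60.85.241: bits 0110 walk d0:H1→d1:-→d2:-→d3:H3→d4:- -> H3
  lookup 117.193.112.3: bits 01110101110000010111000 walk d0:H1→d1:-→d2:-→d3:H3→d4:-→d5:-→d6:-→d7:-→d8:-→d9:-→d10:-→d11:-→d12:H3→d13:-→d14:-→d15:-→d16:H2→d17:-→d18:-→d19:-→d20:H2→d21:-→d22:-→d23:- -> H2

== LOOKUPS ==
["H2","H4","H0","H3","H3","H3","H2","H4","H0","H0","H3","H0","H3","H3","H2"]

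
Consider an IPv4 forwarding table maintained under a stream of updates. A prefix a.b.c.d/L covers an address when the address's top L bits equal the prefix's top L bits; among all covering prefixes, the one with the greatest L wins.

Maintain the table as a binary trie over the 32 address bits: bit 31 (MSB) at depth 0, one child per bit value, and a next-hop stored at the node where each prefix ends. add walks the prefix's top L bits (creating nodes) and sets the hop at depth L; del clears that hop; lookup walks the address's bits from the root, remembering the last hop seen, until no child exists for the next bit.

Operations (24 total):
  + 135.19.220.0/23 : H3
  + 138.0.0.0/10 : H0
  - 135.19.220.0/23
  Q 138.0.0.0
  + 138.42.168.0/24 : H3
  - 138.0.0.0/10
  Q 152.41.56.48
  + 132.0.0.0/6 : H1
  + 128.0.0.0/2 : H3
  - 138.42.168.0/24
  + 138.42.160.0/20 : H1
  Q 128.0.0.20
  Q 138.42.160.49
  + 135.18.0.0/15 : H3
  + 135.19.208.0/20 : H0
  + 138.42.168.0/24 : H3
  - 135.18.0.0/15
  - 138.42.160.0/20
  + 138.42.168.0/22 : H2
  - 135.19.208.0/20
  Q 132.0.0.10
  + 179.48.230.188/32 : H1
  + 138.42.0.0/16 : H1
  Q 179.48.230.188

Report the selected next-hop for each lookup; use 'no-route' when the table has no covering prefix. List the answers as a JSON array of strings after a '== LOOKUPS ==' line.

Process each operation:
  + 135.19.220.0/23 (H3) depth=23
  + 138.0.0.0/10 (H0) depth=10
  - 135.19.220.0/23 clear@23
  lookup 138.0.0.0: bits 1000101000 walk d0:-→d1:-→d2:-→d3:-→d4:-→d5:-→d6:-→d7:-→d8:-→d9:-→d10:H0 -> H0
  + 138.42.168.0/24 (H3) depth=24
  - 138.0.0.0/10 clear@10
  lookup 152.41.56.48: bits 100 walk d0:-→d1:-→d2:-→d3:- -> no-route
  + 132.0.0.0/6 (H1) depth=6
  + 128.0.0.0/2 (H3) depth=2
  - 138.42.168.0/24 clear@24
  + 138.42.160.0/20 (H1) depth=20
  lookup 128.0.0.20: bits 10000 walk d0:-→d1:-→d2:H3→d3:-→d4:-→d5:- -> H3
  lookup 138.42.160.49: bits 10001010001010101010 walk d0:-→d1:-→d2:H3→d3:-→d4:-→d5:-→d6:-→d7:-→d8:-→d9:-→d10:-→d11:-→d12:-→d13:-→d14:-→d15:-→d16:-→d17:-→d18:-→d19:-→d20:H1 -> H1
  + 135.18.0.0/15 (H3) depth=15
  + 135.19.208.0/20 (H0) depth=20
  + 138.42.168.0/24 (H3) depth=24
  - 135.18.0.0/15 clear@15
  - 138.42.160.0/20 clear@20
  + 138.42.168.0/22 (H2) depth=22
  - 135.19.208.0/20 clear@20
  lookup 132.0.0.10: bits 100001 walk d0:-→d1:-→d2:H3→d3:-→d4:-→d5:-→d6:H1 -> H1
  + 179.48.230.188/32 (H1) depth=32
  + 138.42.0.0/16 (H1) depth=16
  lookup 179.48.230.188: bits 10110011001100001110011010111100 walk d0:-→d1:-→d2:H3→d3:-→d4:-→d5:-→d6:-→d7:-→d8:-→d9:-→d10:-→d11:-→d12:-→d13:-→d14:-→d15:-→d16:-→d17:-→d18:-→d19:-→d20:-→d21:-→d22:-→d23:-→d24:-→d25:-→d26:-→d27:-→d28:-→d29:-→d30:-→d31:-→d32:H1 -> H1

== LOOKUPS ==
["H0","no-route","H3","H1","H1","H1"]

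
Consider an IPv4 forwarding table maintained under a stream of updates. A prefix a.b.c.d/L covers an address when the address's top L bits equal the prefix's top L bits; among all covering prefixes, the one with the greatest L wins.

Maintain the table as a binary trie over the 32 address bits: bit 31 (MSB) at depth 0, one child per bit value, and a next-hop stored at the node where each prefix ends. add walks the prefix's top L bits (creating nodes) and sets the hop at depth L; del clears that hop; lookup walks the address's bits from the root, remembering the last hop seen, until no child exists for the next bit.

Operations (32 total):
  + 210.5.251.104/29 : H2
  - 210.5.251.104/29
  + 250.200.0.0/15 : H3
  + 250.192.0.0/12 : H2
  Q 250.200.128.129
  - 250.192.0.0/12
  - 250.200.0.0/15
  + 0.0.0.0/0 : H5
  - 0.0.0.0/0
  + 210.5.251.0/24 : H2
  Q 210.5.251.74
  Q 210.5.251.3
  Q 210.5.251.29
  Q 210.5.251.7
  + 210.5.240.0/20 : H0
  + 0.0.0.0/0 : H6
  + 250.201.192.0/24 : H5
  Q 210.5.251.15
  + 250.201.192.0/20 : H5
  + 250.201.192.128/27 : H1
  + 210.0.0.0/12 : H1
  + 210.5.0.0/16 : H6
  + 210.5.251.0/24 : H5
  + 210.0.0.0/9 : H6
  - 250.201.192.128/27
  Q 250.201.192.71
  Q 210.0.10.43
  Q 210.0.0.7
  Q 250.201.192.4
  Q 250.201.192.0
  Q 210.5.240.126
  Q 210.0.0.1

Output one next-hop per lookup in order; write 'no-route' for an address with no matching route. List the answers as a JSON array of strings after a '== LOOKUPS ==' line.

Process each operation:
  add 210.5.251.104/29 -> H2 at depth 29
  - 210.5.251.104/29 clear@29
  add 250.200.0.0/15 -> H3 at depth 15
  add 250.192.0.0/12 -> H2 at depth 12
  Q 250.200.128.129: descend 111110101100100 ; hops seen [H2,H3] ; pick H3
  - 250.192.0.0/12 clear@12
  - 250.200.0.0/15 clear@15
  add 0.0.0.0/0 -> H5 at depth 0
  - 0.0.0.0/0 clear@0
  add 210.5.251.0/24 -> H2 at depth 24
  Q 210.5.251.74: descend 11010010000001011111101101 ; hops seen [H2] ; pick H2
  Q 210.5.251.3: descend 1101001000000101111110110 ; hops seen [H2] ; pick H2
  Q 210.5.251.29: descend 1101001000000101111110110 ; hops seen [H2] ; pick H2
  Q 210.5.251.7: descend 1101001000000101111110110 ; hops seen [H2] ; pick H2
  add 210.5.240.0/20 -> H0 at depth 20
  add 0.0.0.0/0 -> H6 at depth 0
  add 250.201.192.0/24 -> H5 at depth 24
  Q 210.5.251.15: descend 1101001000000101111110110 ; hops seen [H6,H0,H2] ; pick H2
  add 250.201.192.0/20 -> H5 at depth 20
  add 250.201.192.128/27 -> H1 at depth 27
  add 210.0.0.0/12 -> H1 at depth 12
  add 210.5.0.0/16 -> H6 at depth 16
  add 210.5.251.0/24 -> H5 at depth 24
  add 210.0.0.0/9 -> H6 at depth 9
  - 250.201.192.128/27 clear@27
  Q 250.201.192.71: descend 111110101100100111000000 ; hops seen [H6,H5,H5] ; pick H5
  Q 210.0.10.43: descend 1101001000000 ; hops seen [H6,H6,H1] ; pick H1
  Q 210.0.0.7: descend 1101001000000 ; hops seen [H6,H6,H1] ; pick H1
  Q 250.201.192.4: descend 111110101100100111000000 ; hops seen [H6,H5,H5] ; pick H5
  Q 250.201.192.0: descend 111110101100100111000000 ; hops seen [H6,H5,H5] ; pick H5
  Q 210.5.240.126: descend 11010010000001011111 ; hops seen [H6,H6,H1,H6,H0] ; pick H0
  Q 210.0.0.1: descend 1101001000000 ; hops seen [H6,H6,H1] ; pick H1

== LOOKUPS ==
["H3","H2","H2","H2","H2","H2","H5","H1","H1","H5","H5","H0","H1"]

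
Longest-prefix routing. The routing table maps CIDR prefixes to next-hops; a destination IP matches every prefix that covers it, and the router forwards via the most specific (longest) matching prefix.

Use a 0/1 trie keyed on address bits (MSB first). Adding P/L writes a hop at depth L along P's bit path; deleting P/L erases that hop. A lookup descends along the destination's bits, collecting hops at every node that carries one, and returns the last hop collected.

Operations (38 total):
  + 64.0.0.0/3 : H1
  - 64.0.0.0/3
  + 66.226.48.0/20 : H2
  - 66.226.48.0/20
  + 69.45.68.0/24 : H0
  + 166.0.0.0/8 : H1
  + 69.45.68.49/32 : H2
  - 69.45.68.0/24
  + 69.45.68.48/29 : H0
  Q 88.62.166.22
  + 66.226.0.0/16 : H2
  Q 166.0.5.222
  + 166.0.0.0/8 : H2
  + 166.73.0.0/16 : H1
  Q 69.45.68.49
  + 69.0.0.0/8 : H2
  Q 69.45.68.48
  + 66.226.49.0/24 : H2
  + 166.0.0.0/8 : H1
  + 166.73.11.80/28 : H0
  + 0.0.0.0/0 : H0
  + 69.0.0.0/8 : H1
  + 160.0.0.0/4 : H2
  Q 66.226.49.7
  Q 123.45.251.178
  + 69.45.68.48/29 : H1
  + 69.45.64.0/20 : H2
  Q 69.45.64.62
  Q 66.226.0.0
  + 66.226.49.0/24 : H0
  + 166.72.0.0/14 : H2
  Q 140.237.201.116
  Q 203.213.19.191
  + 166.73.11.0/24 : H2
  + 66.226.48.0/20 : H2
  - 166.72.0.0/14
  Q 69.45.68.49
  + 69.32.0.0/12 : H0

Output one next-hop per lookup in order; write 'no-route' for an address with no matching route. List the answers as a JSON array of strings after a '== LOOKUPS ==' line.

Process each operation:
  + 64.0.0.0/3 (H1) depth=3
  - 64.0.0.0/3 clear@3
  + 66.226.48.0/20 (H2) depth=20
  - 66.226.48.0/20 clear@20
  + 69.45.68.0/24 (H0) depth=24
  + 166.0.0.0/8 (H1) depth=8
  + 69.45.68.49/32 (H2) depth=32
  - 69.45.68.0/24 clear@24
  + 69.45.68.48/29 (H0) depth=29
  ? 88.62.166.22  path d0:-→d1:-→d2:-→d3:-  best=no-route
  + 66.226.0.0/16 (H2) depth=16
  ? 166.0.5.222  path d0:-→d1:-→d2:-→d3:-→d4:-→d5:-→d6:-→d7:-→d8:H1  best=H1
  + 166.0.0.0/8 (H2) depth=8
  + 166.73.0.0/16 (H1) depth=16
  ? 69.45.68.49  path d0:-→d1:-→d2:-→d3:-→d4:-→d5:-→d6:-→d7:-→d8:-→d9:-→d10:-→d11:-→d12:-→d13:-→d14:-→d15:-→d16:-→d17:-→d18:-→d19:-→d20:-→d21:-→d22:-→d23:-→d24:-→d25:-→d26:-→d27:-→d28:-→d29:H0→d30:-→d31:-→d32:H2  best=H2
  + 69.0.0.0/8 (H2) depth=8
  ? 69.45.68.48  path d0:-→d1:-→d2:-→d3:-→d4:-→d5:-→d6:-→d7:-→d8:H2→d9:-→d10:-→d11:-→d12:-→d13:-→d14:-→d15:-→d16:-→d17:-→d18:-→d19:-→d20:-→d21:-→d22:-→d23:-→d24:-→d25:-→d26:-→d27:-→d28:-→d29:H0→d30:-→d31:-  best=H0
  + 66.226.49.0/24 (H2) depth=24
  + 166.0.0.0/8 (H1) depth=8
  + 166.73.11.80/28 (H0) depth=28
  + 0.0.0.0/0 (H0) depth=0
  + 69.0.0.0/8 (H1) depth=8
  + 160.0.0.0/4 (H2) depth=4
  ? 66.226.49.7  path d0:H0→d1:-→d2:-→d3:-→d4:-→d5:-→d6:-→d7:-→d8:-→d9:-→d10:-→d11:-→d12:-→d13:-→d14:-→d15:-→d16:H2→d17:-→d18:-→d19:-→d20:-→d21:-→d22:-→d23:-→d24:H2  best=H2
  ? 123.45.251.178  path d0:H0→d1:-→d2:-  best=H0
  + 69.45.68.48/29 (H1) depth=29
  + 69.45.64.0/20 (H2) depth=20
  ? 69.45.64.62  path d0:H0→d1:-→d2:-→d3:-→d4:-→d5:-→d6:-→d7:-→d8:H1→d9:-→d10:-→d11:-→d12:-→d13:-→d14:-→d15:-→d16:-→d17:-→d18:-→d19:-→d20:H2→d21:-  best=H2
  ? 66.226.0.0  path d0:H0→d1:-→d2:-→d3:-→d4:-→d5:-→d6:-→d7:-→d8:-→d9:-→d10:-→d11:-→d12:-→d13:-→d14:-→d15:-→d16:H2→d17:-→d18:-  best=H2
  + 66.226.49.0/24 (H0) depth=24
  + 166.72.0.0/14 (H2) depth=14
  ? 140.237.201.116  path d0:H0→d1:-→d2:-  best=H0
  ? 203.213.19.191  path d0:H0→d1:-  best=H0
  + 166.73.11.0/24 (H2) depth=24
  + 66.226.48.0/20 (H2) depth=20
  - 166.72.0.0/14 clear@14
  ? 69.45.68.49  path d0:H0→d1:-→d2:-→d3:-→d4:-→d5:-→d6:-→d7:-→d8:H1→d9:-→d10:-→d11:-→d12:-→d13:-→d14:-→d15:-→d16:-→d17:-→d18:-→d19:-→d20:H2→d21:-→d22:-→d23:-→d24:-→d25:-→d26:-→d27:-→d28:-→d29:H1→d30:-→d31:-→d32:H2  best=H2
  + 69.32.0.0/12 (H0) depth=12

== LOOKUPS ==
["no-route","H1","H2","H0","H2","H0","H2","H2","H0","H0","H2"]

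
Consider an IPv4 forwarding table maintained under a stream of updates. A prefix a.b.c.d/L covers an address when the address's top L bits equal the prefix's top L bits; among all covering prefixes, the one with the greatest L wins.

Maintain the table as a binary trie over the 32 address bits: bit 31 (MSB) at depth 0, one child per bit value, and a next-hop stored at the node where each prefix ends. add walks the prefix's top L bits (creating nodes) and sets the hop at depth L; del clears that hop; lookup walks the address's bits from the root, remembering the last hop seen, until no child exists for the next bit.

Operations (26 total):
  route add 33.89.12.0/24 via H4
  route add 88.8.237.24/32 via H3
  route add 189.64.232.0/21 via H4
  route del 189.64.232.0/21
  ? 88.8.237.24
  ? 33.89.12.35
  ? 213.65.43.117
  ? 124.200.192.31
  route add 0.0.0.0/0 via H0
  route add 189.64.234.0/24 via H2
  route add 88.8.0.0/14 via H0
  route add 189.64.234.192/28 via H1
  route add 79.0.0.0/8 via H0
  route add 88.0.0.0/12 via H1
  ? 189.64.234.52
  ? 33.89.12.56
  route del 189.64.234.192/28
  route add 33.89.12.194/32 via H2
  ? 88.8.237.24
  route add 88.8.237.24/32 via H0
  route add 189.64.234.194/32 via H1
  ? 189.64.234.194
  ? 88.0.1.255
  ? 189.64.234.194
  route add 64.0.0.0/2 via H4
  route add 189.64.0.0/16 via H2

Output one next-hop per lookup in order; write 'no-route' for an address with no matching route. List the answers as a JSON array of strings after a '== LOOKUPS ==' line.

Apply in order:
  + 33.89.12.0/24 (H4) depth=24
  + 88.8.237.24/32 (H3) depth=32
  + 189.64.232.0/21 (H4) depth=21
  del 189.64.232.0/21 (clear depth 21)
  lookup 88.8.237.24: bits 01011000000010001110110100011000 walk d0:-→d1:-→d2:-→d3:-→d4:-→d5:-→d6:-→d7:-→d8:-→d9:-→d10:-→d11:-→d12:-→d13:-→d14:-→d15:-→d16:-→d17:-→d18:-→d19:-→d20:-→d21:-→d22:-→d23:-→d24:-→d25:-→d26:-→d27:-→d28:-→d29:-→d30:-→d31:-→d32:H3 -> H3
  lookup 33.89.12.35: bits 001000010101100100001100 walk d0:-→d1:-→d2:-→d3:-→d4:-→d5:-→d6:-→d7:-→d8:-→d9:-→d10:-→d11:-→d12:-→d13:-→d14:-→d15:-→d16:-→d17:-→d18:-→d19:-→d20:-→d21:-→d22:-→d23:-→d24:H4 -> H4
  lookup 213.65.43.117: bits 1 walk d0:-→d1:- -> no-route
  lookup 124.200.192.31: bits 01 walk d0:-→d1:-→d2:- -> no-route
  + 0.0.0.0/0 (H0) depth=0
  + 189.64.234.0/24 (H2) depth=24
  + 88.8.0.0/14 (H0) depth=14
  + 189.64.234.192/28 (H1) depth=28
  + 79.0.0.0/8 (H0) depth=8
  + 88.0.0.0/12 (H1) depth=12
  lookup 189.64.234.52: bits 101111010100000011101010 walk d0:H0→d1:-→d2:-→d3:-→d4:-→d5:-→d6:-→d7:-→d8:-→d9:-→d10:-→d11:-→d12:-→d13:-→d14:-→d15:-→d16:-→d17:-→d18:-→d19:-→d20:-→d21:-→d22:-→d23:-→d24:H2 -> H2
  lookup 33.89.12.56: bits 001000010101100100001100 walk d0:H0→d1:-→d2:-→d3:-→d4:-→d5:-→d6:-→d7:-→d8:-→d9:-→d10:-→d11:-→d12:-→d13:-→d14:-→d15:-→d16:-→d17:-→d18:-→d19:-→d20:-→d21:-→d22:-→d23:-→d24:H4 -> H4
  del 189.64.234.192/28 (clear depth 28)
  + 33.89.12.194/32 (H2) depth=32
  lookup 88.8.237.24: bits 01011000000010001110110100011000 walk d0:H0→d1:-→d2:-→d3:-→d4:-→d5:-→d6:-→d7:-→d8:-→d9:-→d10:-→d11:-→d12:H1→d13:-→d14:H0→d15:-→d16:-→d17:-→d18:-→d19:-→d20:-→d21:-→d22:-→d23:-→d24:-→d25:-→d26:-→d27:-→d28:-→d29:-→d30:-→d31:-→d32:H3 -> H3
  + 88.8.237.24/32 (H0) depth=32
  + 189.64.234.194/32 (H1) depth=32
  lookup 189.64.234.194: bits 10111101010000001110101011000010 walk d0:H0→d1:-→d2:-→d3:-→d4:-→d5:-→d6:-→d7:-→d8:-→d9:-→d10:-→d11:-→d12:-→d13:-→d14:-→d15:-→d16:-→d17:-→d18:-→d19:-→d20:-→d21:-→d22:-→d23:-→d24:H2→d25:-→d26:-→d27:-→d28:-→d29:-→d30:-→d31:-→d32:H1 -> H1
  lookup 88.0.1.255: bits 010110000000 walk d0:H0→d1:-→d2:-→d3:-→d4:-→d5:-→d6:-→d7:-→d8:-→d9:-→d10:-→d11:-→d12:H1 -> H1
  lookup 189.64.234.194: bits 10111101010000001110101011000010 walk d0:H0→d1:-→d2:-→d3:-→d4:-→d5:-→d6:-→d7:-→d8:-→d9:-→d10:-→d11:-→d12:-→d13:-→d14:-→d15:-→d16:-→d17:-→d18:-→d19:-→d20:-→d21:-→d22:-→d23:-→d24:H2→d25:-→d26:-→d27:-→d28:-→d29:-→d30:-→d31:-→d32:H1 -> H1
  + 64.0.0.0/2 (H4) depth=2
  + 189.64.0.0/16 (H2) depth=16

== LOOKUPS ==
["H3","H4","no-route","no-route","H2","H4","H3","H1","H1","H1"]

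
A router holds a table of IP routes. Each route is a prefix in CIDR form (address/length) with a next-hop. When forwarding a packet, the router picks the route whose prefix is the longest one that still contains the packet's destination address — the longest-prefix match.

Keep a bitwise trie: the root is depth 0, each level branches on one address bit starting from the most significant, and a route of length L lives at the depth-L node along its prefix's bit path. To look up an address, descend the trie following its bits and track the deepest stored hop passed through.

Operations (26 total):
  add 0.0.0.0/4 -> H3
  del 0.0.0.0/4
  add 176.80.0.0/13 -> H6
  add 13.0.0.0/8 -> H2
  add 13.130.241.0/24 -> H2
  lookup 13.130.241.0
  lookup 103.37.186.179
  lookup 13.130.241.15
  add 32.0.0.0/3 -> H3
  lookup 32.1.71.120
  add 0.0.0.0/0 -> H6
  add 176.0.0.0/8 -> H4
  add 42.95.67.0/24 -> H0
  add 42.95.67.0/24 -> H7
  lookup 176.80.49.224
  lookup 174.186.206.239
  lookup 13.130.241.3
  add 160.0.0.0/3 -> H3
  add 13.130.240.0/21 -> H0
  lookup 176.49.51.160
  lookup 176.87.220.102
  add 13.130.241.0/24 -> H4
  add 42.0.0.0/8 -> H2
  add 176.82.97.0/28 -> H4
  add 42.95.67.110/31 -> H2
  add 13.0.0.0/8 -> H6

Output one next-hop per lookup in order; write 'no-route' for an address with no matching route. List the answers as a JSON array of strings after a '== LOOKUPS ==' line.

Process each operation:
  + 0.0.0.0/4 (H3) depth=4
  del 0.0.0.0/4 (clear depth 4)
  + 176.80.0.0/13 (H6) depth=13
  + 13.0.0.0/8 (H2) depth=8
  + 13.130.241.0/24 (H2) depth=24
  Q 13.130.241.0: descend 000011011000001011110001 ; hops seen [H2,H2] ; pick H2
  Q 103.37.186.179: descend 0 ; hops seen [∅] ; pick no-route
  Q 13.130.241.15: descend 000011011000001011110001 ; hops seen [H2,H2] ; pick H2
  + 32.0.0.0/3 (H3) depth=3
  Q 32.1.71.120: descend 001 ; hops seen [H3] ; pick H3
  + 0.0.0.0/0 (H6) depth=0
  + 176.0.0.0/8 (H4) depth=8
  + 42.95.67.0/24 (H0) depth=24
  + 42.95.67.0/24 (H7) depth=24
  Q 176.80.49.224: descend 1011000001010 ; hops seen [H6,H4,H6] ; pick H6
  Q 174.186.206.239: descend 101 ; hops seen [H6] ; pick H6
  Q 13.130.241.3: descend 000011011000001011110001 ; hops seen [H6,H2,H2] ; pick H2
  + 160.0.0.0/3 (H3) depth=3
  + 13.130.240.0/21 (H0) depth=21
  Q 176.49.51.160: descend 101100000 ; hops seen [H6,H3,H4] ; pick H4
  Q 176.87.220.102: descend 1011000001010 ; hops seen [H6,H3,H4,H6] ; pick H6
  + 13.130.241.0/24 (H4) depth=24
  + 42.0.0.0/8 (H2) depth=8
  + 176.82.97.0/28 (H4) depth=28
  + 42.95.67.110/31 (H2) depth=31
  + 13.0.0.0/8 (H6) depth=8

== LOOKUPS ==
["H2","no-route","H2","H3","H6","H6","H2","H4","H6"]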